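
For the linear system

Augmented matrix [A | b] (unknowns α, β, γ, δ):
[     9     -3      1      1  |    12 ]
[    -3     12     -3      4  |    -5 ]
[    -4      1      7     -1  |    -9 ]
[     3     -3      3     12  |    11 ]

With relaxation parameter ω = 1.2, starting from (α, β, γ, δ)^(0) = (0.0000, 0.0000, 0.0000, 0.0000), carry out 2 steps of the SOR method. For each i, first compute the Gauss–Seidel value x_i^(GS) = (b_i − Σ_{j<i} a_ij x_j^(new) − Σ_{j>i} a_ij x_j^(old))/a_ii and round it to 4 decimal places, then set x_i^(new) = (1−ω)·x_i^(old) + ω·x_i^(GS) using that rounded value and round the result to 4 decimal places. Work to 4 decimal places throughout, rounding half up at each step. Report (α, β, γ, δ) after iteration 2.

(1.2315, -0.5578, -0.3864, 0.5298)

Iteration 1:
  α: GS value = (12 - (-3)·0.0000 - (1)·0.0000 - (1)·0.0000) / (9) = 1.3333;  α ← (1−ω)·0.0000 + ω·1.3333 = 1.6000
  β: GS value = (-5 - (-3)·1.6000 - (-3)·0.0000 - (4)·0.0000) / (12) = -0.0167;  β ← (1−ω)·0.0000 + ω·-0.0167 = -0.0200
  γ: GS value = (-9 - (-4)·1.6000 - (1)·-0.0200 - (-1)·0.0000) / (7) = -0.3686;  γ ← (1−ω)·0.0000 + ω·-0.3686 = -0.4423
  δ: GS value = (11 - (3)·1.6000 - (-3)·-0.0200 - (3)·-0.4423) / (12) = 0.6222;  δ ← (1−ω)·0.0000 + ω·0.6222 = 0.7466
Iteration 2:
  α: GS value = (12 - (-3)·-0.0200 - (1)·-0.4423 - (1)·0.7466) / (9) = 1.2929;  α ← (1−ω)·1.6000 + ω·1.2929 = 1.2315
  β: GS value = (-5 - (-3)·1.2315 - (-3)·-0.4423 - (4)·0.7466) / (12) = -0.4682;  β ← (1−ω)·-0.0200 + ω·-0.4682 = -0.5578
  γ: GS value = (-9 - (-4)·1.2315 - (1)·-0.5578 - (-1)·0.7466) / (7) = -0.3957;  γ ← (1−ω)·-0.4423 + ω·-0.3957 = -0.3864
  δ: GS value = (11 - (3)·1.2315 - (-3)·-0.5578 - (3)·-0.3864) / (12) = 0.5659;  δ ← (1−ω)·0.7466 + ω·0.5659 = 0.5298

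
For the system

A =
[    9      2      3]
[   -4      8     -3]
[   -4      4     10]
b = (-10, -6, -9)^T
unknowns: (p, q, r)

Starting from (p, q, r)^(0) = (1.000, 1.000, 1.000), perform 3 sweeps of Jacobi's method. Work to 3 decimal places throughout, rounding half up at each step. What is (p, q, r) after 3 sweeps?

Iteration 1:
  p = (-10 - (2)·1.000 - (3)·1.000) / (9) = -1.667
  q = (-6 - (-4)·1.000 - (-3)·1.000) / (8) = 0.125
  r = (-9 - (-4)·1.000 - (4)·1.000) / (10) = -0.900
Iteration 2:
  p = (-10 - (2)·0.125 - (3)·-0.900) / (9) = -0.839
  q = (-6 - (-4)·-1.667 - (-3)·-0.900) / (8) = -1.921
  r = (-9 - (-4)·-1.667 - (4)·0.125) / (10) = -1.617
Iteration 3:
  p = (-10 - (2)·-1.921 - (3)·-1.617) / (9) = -0.145
  q = (-6 - (-4)·-0.839 - (-3)·-1.617) / (8) = -1.776
  r = (-9 - (-4)·-0.839 - (4)·-1.921) / (10) = -0.467

(-0.145, -1.776, -0.467)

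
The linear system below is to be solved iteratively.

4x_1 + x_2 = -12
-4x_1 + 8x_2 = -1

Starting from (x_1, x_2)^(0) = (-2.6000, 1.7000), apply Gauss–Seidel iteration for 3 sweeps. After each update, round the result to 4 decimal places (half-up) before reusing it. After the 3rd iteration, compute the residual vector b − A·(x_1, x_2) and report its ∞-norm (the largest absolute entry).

Iteration 1:
  x_1 = (-12 - (1)·1.7000) / (4) = -3.4250
  x_2 = (-1 - (-4)·-3.4250) / (8) = -1.8375
Iteration 2:
  x_1 = (-12 - (1)·-1.8375) / (4) = -2.5406
  x_2 = (-1 - (-4)·-2.5406) / (8) = -1.3953
Iteration 3:
  x_1 = (-12 - (1)·-1.3953) / (4) = -2.6512
  x_2 = (-1 - (-4)·-2.6512) / (8) = -1.4506
Residual b − A·x = (0.0554, 0.0000); ∞-norm = 0.0554

0.0554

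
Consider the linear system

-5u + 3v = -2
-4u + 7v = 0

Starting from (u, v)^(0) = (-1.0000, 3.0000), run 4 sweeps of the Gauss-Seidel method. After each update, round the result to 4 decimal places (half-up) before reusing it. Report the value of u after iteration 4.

0.6728

Iteration 1:
  u = (-2 - (3)·3.0000) / (-5) = 2.2000
  v = (0 - (-4)·2.2000) / (7) = 1.2571
Iteration 2:
  u = (-2 - (3)·1.2571) / (-5) = 1.1543
  v = (0 - (-4)·1.1543) / (7) = 0.6596
Iteration 3:
  u = (-2 - (3)·0.6596) / (-5) = 0.7958
  v = (0 - (-4)·0.7958) / (7) = 0.4547
Iteration 4:
  u = (-2 - (3)·0.4547) / (-5) = 0.6728
  v = (0 - (-4)·0.6728) / (7) = 0.3845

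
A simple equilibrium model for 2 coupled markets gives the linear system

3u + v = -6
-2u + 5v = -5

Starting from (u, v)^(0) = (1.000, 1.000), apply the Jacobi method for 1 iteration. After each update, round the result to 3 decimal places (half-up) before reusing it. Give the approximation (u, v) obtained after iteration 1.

Iteration 1:
  u = (-6 - (1)·1.000) / (3) = -2.333
  v = (-5 - (-2)·1.000) / (5) = -0.600

(-2.333, -0.600)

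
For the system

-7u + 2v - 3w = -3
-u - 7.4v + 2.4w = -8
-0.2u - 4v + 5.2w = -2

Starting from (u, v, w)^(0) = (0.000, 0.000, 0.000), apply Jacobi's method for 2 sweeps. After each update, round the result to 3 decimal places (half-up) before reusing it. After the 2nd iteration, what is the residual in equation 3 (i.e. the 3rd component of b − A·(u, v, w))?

-0.635

Iteration 1:
  u = (-3 - (2)·0.000 - (-3)·0.000) / (-7) = 0.429
  v = (-8 - (-1)·0.000 - (2.4)·0.000) / (-7.4) = 1.081
  w = (-2 - (-0.2)·0.000 - (-4)·0.000) / (5.2) = -0.385
Iteration 2:
  u = (-3 - (2)·1.081 - (-3)·-0.385) / (-7) = 0.902
  v = (-8 - (-1)·0.429 - (2.4)·-0.385) / (-7.4) = 0.898
  w = (-2 - (-0.2)·0.429 - (-4)·1.081) / (5.2) = 0.463
Residual b − A·x = (2.907, -1.564, -0.635)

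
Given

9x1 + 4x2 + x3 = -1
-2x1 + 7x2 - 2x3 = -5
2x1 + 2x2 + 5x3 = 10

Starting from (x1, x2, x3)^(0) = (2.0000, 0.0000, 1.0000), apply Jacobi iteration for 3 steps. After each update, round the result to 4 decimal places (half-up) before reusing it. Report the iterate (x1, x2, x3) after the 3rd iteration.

(-0.1436, -0.2218, 2.2972)

Iteration 1:
  x1 = (-1 - (4)·0.0000 - (1)·1.0000) / (9) = -0.2222
  x2 = (-5 - (-2)·2.0000 - (-2)·1.0000) / (7) = 0.1429
  x3 = (10 - (2)·2.0000 - (2)·0.0000) / (5) = 1.2000
Iteration 2:
  x1 = (-1 - (4)·0.1429 - (1)·1.2000) / (9) = -0.3080
  x2 = (-5 - (-2)·-0.2222 - (-2)·1.2000) / (7) = -0.4349
  x3 = (10 - (2)·-0.2222 - (2)·0.1429) / (5) = 2.0317
Iteration 3:
  x1 = (-1 - (4)·-0.4349 - (1)·2.0317) / (9) = -0.1436
  x2 = (-5 - (-2)·-0.3080 - (-2)·2.0317) / (7) = -0.2218
  x3 = (10 - (2)·-0.3080 - (2)·-0.4349) / (5) = 2.2972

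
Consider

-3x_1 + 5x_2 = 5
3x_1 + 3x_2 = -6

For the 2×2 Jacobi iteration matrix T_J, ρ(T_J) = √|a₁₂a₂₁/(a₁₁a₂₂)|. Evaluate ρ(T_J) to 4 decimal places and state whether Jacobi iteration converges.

1.2910

a₁₂a₂₁/(a₁₁a₂₂) = (5)·(3) / ((-3)·(3)) = -1.666667
ρ = √|-1.666667| = √1.666667 = 1.2910
ρ > 1, so Jacobi diverges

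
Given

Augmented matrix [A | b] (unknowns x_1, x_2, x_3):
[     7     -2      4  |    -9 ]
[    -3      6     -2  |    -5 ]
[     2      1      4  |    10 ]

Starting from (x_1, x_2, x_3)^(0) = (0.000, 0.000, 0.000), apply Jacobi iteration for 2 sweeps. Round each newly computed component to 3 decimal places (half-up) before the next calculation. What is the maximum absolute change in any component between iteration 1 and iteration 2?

1.666

Iteration 1:
  x_1 = (-9 - (-2)·0.000 - (4)·0.000) / (7) = -1.286
  x_2 = (-5 - (-3)·0.000 - (-2)·0.000) / (6) = -0.833
  x_3 = (10 - (2)·0.000 - (1)·0.000) / (4) = 2.500
Iteration 2:
  x_1 = (-9 - (-2)·-0.833 - (4)·2.500) / (7) = -2.952
  x_2 = (-5 - (-3)·-1.286 - (-2)·2.500) / (6) = -0.643
  x_3 = (10 - (2)·-1.286 - (1)·-0.833) / (4) = 3.351
Change: (-1.666, 0.190, 0.851) → max |·| = 1.666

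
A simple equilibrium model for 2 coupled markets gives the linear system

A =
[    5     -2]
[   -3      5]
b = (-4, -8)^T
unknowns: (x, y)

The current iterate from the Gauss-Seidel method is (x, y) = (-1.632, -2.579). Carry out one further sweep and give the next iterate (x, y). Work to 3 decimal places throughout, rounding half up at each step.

One sweep:
  x = (-4 - (-2)·-2.579) / (5) = -1.832
  y = (-8 - (-3)·-1.832) / (5) = -2.699

(-1.832, -2.699)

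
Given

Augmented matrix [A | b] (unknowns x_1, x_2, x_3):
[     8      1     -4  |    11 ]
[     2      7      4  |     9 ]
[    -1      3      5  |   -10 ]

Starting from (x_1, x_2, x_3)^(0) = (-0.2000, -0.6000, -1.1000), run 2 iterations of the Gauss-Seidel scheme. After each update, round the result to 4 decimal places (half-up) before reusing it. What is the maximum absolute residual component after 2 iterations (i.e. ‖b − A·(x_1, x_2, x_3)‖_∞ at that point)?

Iteration 1:
  x_1 = (11 - (1)·-0.6000 - (-4)·-1.1000) / (8) = 0.9000
  x_2 = (9 - (2)·0.9000 - (4)·-1.1000) / (7) = 1.6571
  x_3 = (-10 - (-1)·0.9000 - (3)·1.6571) / (5) = -2.8143
Iteration 2:
  x_1 = (11 - (1)·1.6571 - (-4)·-2.8143) / (8) = -0.2393
  x_2 = (9 - (2)·-0.2393 - (4)·-2.8143) / (7) = 2.9623
  x_3 = (-10 - (-1)·-0.2393 - (3)·2.9623) / (5) = -3.8252
Residual b − A·x = (-5.3487, 4.0433, -0.0002); ∞-norm = 5.3487

5.3487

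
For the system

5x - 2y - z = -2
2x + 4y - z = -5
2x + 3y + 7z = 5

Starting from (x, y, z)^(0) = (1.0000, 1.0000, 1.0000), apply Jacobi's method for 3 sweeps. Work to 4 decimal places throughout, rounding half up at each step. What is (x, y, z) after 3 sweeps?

Iteration 1:
  x = (-2 - (-2)·1.0000 - (-1)·1.0000) / (5) = 0.2000
  y = (-5 - (2)·1.0000 - (-1)·1.0000) / (4) = -1.5000
  z = (5 - (2)·1.0000 - (3)·1.0000) / (7) = 0.0000
Iteration 2:
  x = (-2 - (-2)·-1.5000 - (-1)·0.0000) / (5) = -1.0000
  y = (-5 - (2)·0.2000 - (-1)·0.0000) / (4) = -1.3500
  z = (5 - (2)·0.2000 - (3)·-1.5000) / (7) = 1.3000
Iteration 3:
  x = (-2 - (-2)·-1.3500 - (-1)·1.3000) / (5) = -0.6800
  y = (-5 - (2)·-1.0000 - (-1)·1.3000) / (4) = -0.4250
  z = (5 - (2)·-1.0000 - (3)·-1.3500) / (7) = 1.5786

(-0.6800, -0.4250, 1.5786)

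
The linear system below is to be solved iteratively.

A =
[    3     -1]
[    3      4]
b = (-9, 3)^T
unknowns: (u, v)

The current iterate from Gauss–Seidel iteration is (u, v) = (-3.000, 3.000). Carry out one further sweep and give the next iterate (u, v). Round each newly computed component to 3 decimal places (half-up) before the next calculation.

(-2.000, 2.250)

One sweep:
  u = (-9 - (-1)·3.000) / (3) = -2.000
  v = (3 - (3)·-2.000) / (4) = 2.250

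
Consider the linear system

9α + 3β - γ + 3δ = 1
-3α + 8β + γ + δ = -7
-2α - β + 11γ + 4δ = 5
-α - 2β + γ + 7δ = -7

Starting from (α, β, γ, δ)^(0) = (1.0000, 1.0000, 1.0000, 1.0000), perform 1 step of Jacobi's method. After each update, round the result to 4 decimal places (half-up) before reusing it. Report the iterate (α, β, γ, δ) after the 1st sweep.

Iteration 1:
  α = (1 - (3)·1.0000 - (-1)·1.0000 - (3)·1.0000) / (9) = -0.4444
  β = (-7 - (-3)·1.0000 - (1)·1.0000 - (1)·1.0000) / (8) = -0.7500
  γ = (5 - (-2)·1.0000 - (-1)·1.0000 - (4)·1.0000) / (11) = 0.3636
  δ = (-7 - (-1)·1.0000 - (-2)·1.0000 - (1)·1.0000) / (7) = -0.7143

(-0.4444, -0.7500, 0.3636, -0.7143)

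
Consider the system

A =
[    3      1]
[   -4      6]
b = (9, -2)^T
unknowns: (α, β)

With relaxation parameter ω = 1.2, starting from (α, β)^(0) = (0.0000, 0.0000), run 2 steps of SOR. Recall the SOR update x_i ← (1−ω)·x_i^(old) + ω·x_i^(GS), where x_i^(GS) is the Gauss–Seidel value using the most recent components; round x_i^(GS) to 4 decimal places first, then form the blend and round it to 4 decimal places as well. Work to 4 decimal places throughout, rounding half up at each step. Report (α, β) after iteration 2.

Iteration 1:
  α: GS value = (9 - (1)·0.0000) / (3) = 3.0000;  α ← (1−ω)·0.0000 + ω·3.0000 = 3.6000
  β: GS value = (-2 - (-4)·3.6000) / (6) = 2.0667;  β ← (1−ω)·0.0000 + ω·2.0667 = 2.4800
Iteration 2:
  α: GS value = (9 - (1)·2.4800) / (3) = 2.1733;  α ← (1−ω)·3.6000 + ω·2.1733 = 1.8880
  β: GS value = (-2 - (-4)·1.8880) / (6) = 0.9253;  β ← (1−ω)·2.4800 + ω·0.9253 = 0.6144

(1.8880, 0.6144)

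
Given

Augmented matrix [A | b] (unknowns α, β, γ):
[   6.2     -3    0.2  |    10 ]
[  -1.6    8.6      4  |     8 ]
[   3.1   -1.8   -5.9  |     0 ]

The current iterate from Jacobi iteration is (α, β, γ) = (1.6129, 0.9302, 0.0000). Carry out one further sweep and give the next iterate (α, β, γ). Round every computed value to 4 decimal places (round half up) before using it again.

One sweep:
  α = (10 - (-3)·0.9302 - (0.2)·0.0000) / (6.2) = 2.0630
  β = (8 - (-1.6)·1.6129 - (4)·0.0000) / (8.6) = 1.2303
  γ = (0 - (3.1)·1.6129 - (-1.8)·0.9302) / (-5.9) = 0.5637

(2.0630, 1.2303, 0.5637)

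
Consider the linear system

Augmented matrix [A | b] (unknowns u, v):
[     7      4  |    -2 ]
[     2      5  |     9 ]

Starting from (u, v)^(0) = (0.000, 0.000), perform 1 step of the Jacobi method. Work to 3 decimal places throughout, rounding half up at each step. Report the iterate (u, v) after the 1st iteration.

Iteration 1:
  u = (-2 - (4)·0.000) / (7) = -0.286
  v = (9 - (2)·0.000) / (5) = 1.800

(-0.286, 1.800)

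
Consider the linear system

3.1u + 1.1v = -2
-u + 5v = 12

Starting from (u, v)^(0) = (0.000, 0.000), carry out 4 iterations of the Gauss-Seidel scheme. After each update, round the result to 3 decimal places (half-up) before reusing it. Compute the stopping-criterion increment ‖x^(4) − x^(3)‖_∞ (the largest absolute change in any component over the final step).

Iteration 1:
  u = (-2 - (1.1)·0.000) / (3.1) = -0.645
  v = (12 - (-1)·-0.645) / (5) = 2.271
Iteration 2:
  u = (-2 - (1.1)·2.271) / (3.1) = -1.451
  v = (12 - (-1)·-1.451) / (5) = 2.110
Iteration 3:
  u = (-2 - (1.1)·2.110) / (3.1) = -1.394
  v = (12 - (-1)·-1.394) / (5) = 2.121
Iteration 4:
  u = (-2 - (1.1)·2.121) / (3.1) = -1.398
  v = (12 - (-1)·-1.398) / (5) = 2.120
Change: (-0.004, -0.001) → max |·| = 0.004

0.004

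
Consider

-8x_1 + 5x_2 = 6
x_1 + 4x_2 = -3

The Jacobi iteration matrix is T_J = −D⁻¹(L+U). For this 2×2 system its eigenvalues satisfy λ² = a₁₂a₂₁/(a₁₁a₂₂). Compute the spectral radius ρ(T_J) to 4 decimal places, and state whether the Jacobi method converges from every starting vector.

0.3953

a₁₂a₂₁/(a₁₁a₂₂) = (5)·(1) / ((-8)·(4)) = -0.156250
ρ = √|-0.156250| = √0.156250 = 0.3953
ρ < 1, so Jacobi converges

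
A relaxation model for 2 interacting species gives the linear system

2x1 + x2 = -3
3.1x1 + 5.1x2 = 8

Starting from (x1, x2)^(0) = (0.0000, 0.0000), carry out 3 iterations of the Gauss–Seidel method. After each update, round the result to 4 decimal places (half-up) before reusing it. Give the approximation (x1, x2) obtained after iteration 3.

Iteration 1:
  x1 = (-3 - (1)·0.0000) / (2) = -1.5000
  x2 = (8 - (3.1)·-1.5000) / (5.1) = 2.4804
Iteration 2:
  x1 = (-3 - (1)·2.4804) / (2) = -2.7402
  x2 = (8 - (3.1)·-2.7402) / (5.1) = 3.2342
Iteration 3:
  x1 = (-3 - (1)·3.2342) / (2) = -3.1171
  x2 = (8 - (3.1)·-3.1171) / (5.1) = 3.4633

(-3.1171, 3.4633)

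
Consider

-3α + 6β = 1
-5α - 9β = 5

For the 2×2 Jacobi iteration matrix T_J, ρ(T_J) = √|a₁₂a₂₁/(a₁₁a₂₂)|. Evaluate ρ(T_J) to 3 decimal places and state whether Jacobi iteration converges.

a₁₂a₂₁/(a₁₁a₂₂) = (6)·(-5) / ((-3)·(-9)) = -1.111111
ρ = √|-1.111111| = √1.111111 = 1.054
ρ > 1, so Jacobi diverges

1.054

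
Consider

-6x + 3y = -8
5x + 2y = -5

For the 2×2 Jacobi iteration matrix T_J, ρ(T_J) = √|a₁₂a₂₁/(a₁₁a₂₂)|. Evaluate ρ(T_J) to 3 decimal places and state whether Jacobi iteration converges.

a₁₂a₂₁/(a₁₁a₂₂) = (3)·(5) / ((-6)·(2)) = -1.250000
ρ = √|-1.250000| = √1.250000 = 1.118
ρ > 1, so Jacobi diverges

1.118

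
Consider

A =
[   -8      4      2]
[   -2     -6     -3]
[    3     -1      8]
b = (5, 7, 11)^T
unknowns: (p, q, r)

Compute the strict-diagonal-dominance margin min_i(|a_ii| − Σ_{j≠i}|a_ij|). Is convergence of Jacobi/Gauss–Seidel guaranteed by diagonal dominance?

1

row 1: |-8| − (4+2) = 2
row 2: |-6| − (2+3) = 1
row 3: |8| − (3+1) = 4
minimum over rows = 1 → strictly diagonally dominant (convergence guaranteed)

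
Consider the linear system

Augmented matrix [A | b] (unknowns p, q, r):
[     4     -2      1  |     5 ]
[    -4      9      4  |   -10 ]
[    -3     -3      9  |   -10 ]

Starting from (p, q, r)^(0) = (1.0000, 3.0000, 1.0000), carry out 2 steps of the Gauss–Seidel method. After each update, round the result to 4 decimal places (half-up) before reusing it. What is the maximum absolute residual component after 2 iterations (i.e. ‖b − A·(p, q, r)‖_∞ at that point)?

1.7853

Iteration 1:
  p = (5 - (-2)·3.0000 - (1)·1.0000) / (4) = 2.5000
  q = (-10 - (-4)·2.5000 - (4)·1.0000) / (9) = -0.4444
  r = (-10 - (-3)·2.5000 - (-3)·-0.4444) / (9) = -0.4259
Iteration 2:
  p = (5 - (-2)·-0.4444 - (1)·-0.4259) / (4) = 1.1343
  q = (-10 - (-4)·1.1343 - (4)·-0.4259) / (9) = -0.4177
  r = (-10 - (-3)·1.1343 - (-3)·-0.4177) / (9) = -0.8722
Residual b − A·x = (0.4996, 1.7853, -0.0004); ∞-norm = 1.7853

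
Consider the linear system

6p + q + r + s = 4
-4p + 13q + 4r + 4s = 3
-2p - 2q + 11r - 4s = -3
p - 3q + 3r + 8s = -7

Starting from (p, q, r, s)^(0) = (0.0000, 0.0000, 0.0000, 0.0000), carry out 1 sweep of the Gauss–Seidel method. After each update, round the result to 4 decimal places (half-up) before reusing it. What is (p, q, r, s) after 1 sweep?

(0.6667, 0.4359, -0.0723, -0.7678)

Iteration 1:
  p = (4 - (1)·0.0000 - (1)·0.0000 - (1)·0.0000) / (6) = 0.6667
  q = (3 - (-4)·0.6667 - (4)·0.0000 - (4)·0.0000) / (13) = 0.4359
  r = (-3 - (-2)·0.6667 - (-2)·0.4359 - (-4)·0.0000) / (11) = -0.0723
  s = (-7 - (1)·0.6667 - (-3)·0.4359 - (3)·-0.0723) / (8) = -0.7678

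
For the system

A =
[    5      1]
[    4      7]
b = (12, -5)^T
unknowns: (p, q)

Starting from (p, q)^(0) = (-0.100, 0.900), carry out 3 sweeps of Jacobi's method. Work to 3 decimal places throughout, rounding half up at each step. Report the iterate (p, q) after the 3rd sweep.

Iteration 1:
  p = (12 - (1)·0.900) / (5) = 2.220
  q = (-5 - (4)·-0.100) / (7) = -0.657
Iteration 2:
  p = (12 - (1)·-0.657) / (5) = 2.531
  q = (-5 - (4)·2.220) / (7) = -1.983
Iteration 3:
  p = (12 - (1)·-1.983) / (5) = 2.797
  q = (-5 - (4)·2.531) / (7) = -2.161

(2.797, -2.161)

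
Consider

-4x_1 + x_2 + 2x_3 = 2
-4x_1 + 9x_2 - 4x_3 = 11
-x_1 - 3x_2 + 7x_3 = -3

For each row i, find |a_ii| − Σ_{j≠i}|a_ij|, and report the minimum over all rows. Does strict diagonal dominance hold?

1

row 1: |-4| − (1+2) = 1
row 2: |9| − (4+4) = 1
row 3: |7| − (1+3) = 3
minimum over rows = 1 → strictly diagonally dominant (convergence guaranteed)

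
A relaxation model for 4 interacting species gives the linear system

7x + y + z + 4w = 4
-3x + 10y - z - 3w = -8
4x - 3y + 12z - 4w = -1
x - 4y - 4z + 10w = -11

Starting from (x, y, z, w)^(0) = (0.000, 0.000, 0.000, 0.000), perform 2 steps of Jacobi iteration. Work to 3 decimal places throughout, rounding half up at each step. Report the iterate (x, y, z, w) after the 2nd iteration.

(1.326, -0.967, -0.840, -1.510)

Iteration 1:
  x = (4 - (1)·0.000 - (1)·0.000 - (4)·0.000) / (7) = 0.571
  y = (-8 - (-3)·0.000 - (-1)·0.000 - (-3)·0.000) / (10) = -0.800
  z = (-1 - (4)·0.000 - (-3)·0.000 - (-4)·0.000) / (12) = -0.083
  w = (-11 - (1)·0.000 - (-4)·0.000 - (-4)·0.000) / (10) = -1.100
Iteration 2:
  x = (4 - (1)·-0.800 - (1)·-0.083 - (4)·-1.100) / (7) = 1.326
  y = (-8 - (-3)·0.571 - (-1)·-0.083 - (-3)·-1.100) / (10) = -0.967
  z = (-1 - (4)·0.571 - (-3)·-0.800 - (-4)·-1.100) / (12) = -0.840
  w = (-11 - (1)·0.571 - (-4)·-0.800 - (-4)·-0.083) / (10) = -1.510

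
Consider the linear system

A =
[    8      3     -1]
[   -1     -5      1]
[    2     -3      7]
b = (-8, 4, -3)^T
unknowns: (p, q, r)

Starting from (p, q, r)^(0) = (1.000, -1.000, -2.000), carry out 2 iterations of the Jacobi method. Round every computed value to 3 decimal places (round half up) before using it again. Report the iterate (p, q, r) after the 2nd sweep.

Iteration 1:
  p = (-8 - (3)·-1.000 - (-1)·-2.000) / (8) = -0.875
  q = (4 - (-1)·1.000 - (1)·-2.000) / (-5) = -1.400
  r = (-3 - (2)·1.000 - (-3)·-1.000) / (7) = -1.143
Iteration 2:
  p = (-8 - (3)·-1.400 - (-1)·-1.143) / (8) = -0.618
  q = (4 - (-1)·-0.875 - (1)·-1.143) / (-5) = -0.854
  r = (-3 - (2)·-0.875 - (-3)·-1.400) / (7) = -0.779

(-0.618, -0.854, -0.779)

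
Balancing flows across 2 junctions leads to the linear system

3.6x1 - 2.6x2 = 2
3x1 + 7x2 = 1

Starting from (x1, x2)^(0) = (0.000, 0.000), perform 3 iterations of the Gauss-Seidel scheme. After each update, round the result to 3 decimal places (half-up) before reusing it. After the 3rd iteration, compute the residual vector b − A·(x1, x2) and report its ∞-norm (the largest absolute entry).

Iteration 1:
  x1 = (2 - (-2.6)·0.000) / (3.6) = 0.556
  x2 = (1 - (3)·0.556) / (7) = -0.095
Iteration 2:
  x1 = (2 - (-2.6)·-0.095) / (3.6) = 0.487
  x2 = (1 - (3)·0.487) / (7) = -0.066
Iteration 3:
  x1 = (2 - (-2.6)·-0.066) / (3.6) = 0.508
  x2 = (1 - (3)·0.508) / (7) = -0.075
Residual b − A·x = (-0.024, 0.001); ∞-norm = 0.024

0.024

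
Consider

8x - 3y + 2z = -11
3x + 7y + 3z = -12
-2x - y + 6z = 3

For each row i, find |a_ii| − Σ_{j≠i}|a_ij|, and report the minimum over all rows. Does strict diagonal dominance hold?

1

row 1: |8| − (3+2) = 3
row 2: |7| − (3+3) = 1
row 3: |6| − (2+1) = 3
minimum over rows = 1 → strictly diagonally dominant (convergence guaranteed)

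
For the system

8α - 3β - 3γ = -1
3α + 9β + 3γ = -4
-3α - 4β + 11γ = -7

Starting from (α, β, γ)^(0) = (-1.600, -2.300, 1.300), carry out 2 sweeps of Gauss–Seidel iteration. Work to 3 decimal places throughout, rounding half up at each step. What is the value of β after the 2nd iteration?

0.159

Iteration 1:
  α = (-1 - (-3)·-2.300 - (-3)·1.300) / (8) = -0.500
  β = (-4 - (3)·-0.500 - (3)·1.300) / (9) = -0.711
  γ = (-7 - (-3)·-0.500 - (-4)·-0.711) / (11) = -1.031
Iteration 2:
  α = (-1 - (-3)·-0.711 - (-3)·-1.031) / (8) = -0.778
  β = (-4 - (3)·-0.778 - (3)·-1.031) / (9) = 0.159
  γ = (-7 - (-3)·-0.778 - (-4)·0.159) / (11) = -0.791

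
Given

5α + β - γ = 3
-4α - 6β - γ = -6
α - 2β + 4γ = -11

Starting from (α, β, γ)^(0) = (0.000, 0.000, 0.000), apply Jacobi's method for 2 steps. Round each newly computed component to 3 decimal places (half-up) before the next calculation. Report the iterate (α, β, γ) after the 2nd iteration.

(-0.150, 1.058, -2.400)

Iteration 1:
  α = (3 - (1)·0.000 - (-1)·0.000) / (5) = 0.600
  β = (-6 - (-4)·0.000 - (-1)·0.000) / (-6) = 1.000
  γ = (-11 - (1)·0.000 - (-2)·0.000) / (4) = -2.750
Iteration 2:
  α = (3 - (1)·1.000 - (-1)·-2.750) / (5) = -0.150
  β = (-6 - (-4)·0.600 - (-1)·-2.750) / (-6) = 1.058
  γ = (-11 - (1)·0.600 - (-2)·1.000) / (4) = -2.400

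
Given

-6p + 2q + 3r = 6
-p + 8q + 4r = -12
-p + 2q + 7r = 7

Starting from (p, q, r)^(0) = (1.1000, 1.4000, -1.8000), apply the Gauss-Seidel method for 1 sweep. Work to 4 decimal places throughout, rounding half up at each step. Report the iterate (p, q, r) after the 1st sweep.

(-1.4333, -0.7792, 1.0179)

Iteration 1:
  p = (6 - (2)·1.4000 - (3)·-1.8000) / (-6) = -1.4333
  q = (-12 - (-1)·-1.4333 - (4)·-1.8000) / (8) = -0.7792
  r = (7 - (-1)·-1.4333 - (2)·-0.7792) / (7) = 1.0179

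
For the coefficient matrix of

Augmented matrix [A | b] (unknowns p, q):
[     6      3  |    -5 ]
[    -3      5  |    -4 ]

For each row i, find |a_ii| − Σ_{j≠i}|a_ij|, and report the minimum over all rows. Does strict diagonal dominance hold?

row 1: |6| − (3) = 3
row 2: |5| − (3) = 2
minimum over rows = 2 → strictly diagonally dominant (convergence guaranteed)

2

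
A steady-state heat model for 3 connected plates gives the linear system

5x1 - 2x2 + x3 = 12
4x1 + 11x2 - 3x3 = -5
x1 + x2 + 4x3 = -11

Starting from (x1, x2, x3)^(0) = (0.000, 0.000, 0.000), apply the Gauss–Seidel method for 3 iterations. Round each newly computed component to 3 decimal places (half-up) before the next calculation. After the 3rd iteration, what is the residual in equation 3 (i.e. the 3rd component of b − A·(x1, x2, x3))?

0.000

Iteration 1:
  x1 = (12 - (-2)·0.000 - (1)·0.000) / (5) = 2.400
  x2 = (-5 - (4)·2.400 - (-3)·0.000) / (11) = -1.327
  x3 = (-11 - (1)·2.400 - (1)·-1.327) / (4) = -3.018
Iteration 2:
  x1 = (12 - (-2)·-1.327 - (1)·-3.018) / (5) = 2.473
  x2 = (-5 - (4)·2.473 - (-3)·-3.018) / (11) = -2.177
  x3 = (-11 - (1)·2.473 - (1)·-2.177) / (4) = -2.824
Iteration 3:
  x1 = (12 - (-2)·-2.177 - (1)·-2.824) / (5) = 2.094
  x2 = (-5 - (4)·2.094 - (-3)·-2.824) / (11) = -1.986
  x3 = (-11 - (1)·2.094 - (1)·-1.986) / (4) = -2.777
Residual b − A·x = (0.335, 0.139, 0.000)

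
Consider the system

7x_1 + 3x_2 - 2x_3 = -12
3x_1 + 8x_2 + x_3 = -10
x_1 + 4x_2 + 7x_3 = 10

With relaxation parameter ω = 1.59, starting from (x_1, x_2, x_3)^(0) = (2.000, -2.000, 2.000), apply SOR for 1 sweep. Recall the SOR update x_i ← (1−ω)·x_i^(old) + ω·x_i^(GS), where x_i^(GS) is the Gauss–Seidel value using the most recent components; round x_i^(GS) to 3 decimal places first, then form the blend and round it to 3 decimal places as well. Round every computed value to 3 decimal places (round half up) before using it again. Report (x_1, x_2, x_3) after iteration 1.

(-1.635, -0.230, 1.672)

Iteration 1:
  x_1: GS value = (-12 - (3)·-2.000 - (-2)·2.000) / (7) = -0.286;  x_1 ← (1−ω)·2.000 + ω·-0.286 = -1.635
  x_2: GS value = (-10 - (3)·-1.635 - (1)·2.000) / (8) = -0.887;  x_2 ← (1−ω)·-2.000 + ω·-0.887 = -0.230
  x_3: GS value = (10 - (1)·-1.635 - (4)·-0.230) / (7) = 1.794;  x_3 ← (1−ω)·2.000 + ω·1.794 = 1.672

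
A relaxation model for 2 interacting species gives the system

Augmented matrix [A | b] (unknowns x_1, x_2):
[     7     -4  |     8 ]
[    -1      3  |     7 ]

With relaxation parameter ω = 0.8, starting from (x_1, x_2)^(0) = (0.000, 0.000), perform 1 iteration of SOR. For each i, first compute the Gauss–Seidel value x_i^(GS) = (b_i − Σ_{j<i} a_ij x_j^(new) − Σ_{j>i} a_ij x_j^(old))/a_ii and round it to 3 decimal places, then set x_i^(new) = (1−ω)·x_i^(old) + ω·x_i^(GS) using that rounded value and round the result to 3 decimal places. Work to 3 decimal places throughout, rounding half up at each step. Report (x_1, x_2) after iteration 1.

(0.914, 2.110)

Iteration 1:
  x_1: GS value = (8 - (-4)·0.000) / (7) = 1.143;  x_1 ← (1−ω)·0.000 + ω·1.143 = 0.914
  x_2: GS value = (7 - (-1)·0.914) / (3) = 2.638;  x_2 ← (1−ω)·0.000 + ω·2.638 = 2.110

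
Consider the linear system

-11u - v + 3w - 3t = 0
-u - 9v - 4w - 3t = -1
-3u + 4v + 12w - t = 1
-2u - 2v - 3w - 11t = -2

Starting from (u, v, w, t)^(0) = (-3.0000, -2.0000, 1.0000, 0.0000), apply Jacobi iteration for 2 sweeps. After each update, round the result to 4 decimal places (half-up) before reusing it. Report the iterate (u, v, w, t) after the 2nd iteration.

(-0.2231, -0.2121, 0.2651, 0.0992)

Iteration 1:
  u = (0 - (-1)·-2.0000 - (3)·1.0000 - (-3)·0.0000) / (-11) = 0.4545
  v = (-1 - (-1)·-3.0000 - (-4)·1.0000 - (-3)·0.0000) / (-9) = 0.0000
  w = (1 - (-3)·-3.0000 - (4)·-2.0000 - (-1)·0.0000) / (12) = 0.0000
  t = (-2 - (-2)·-3.0000 - (-2)·-2.0000 - (-3)·1.0000) / (-11) = 0.8182
Iteration 2:
  u = (0 - (-1)·0.0000 - (3)·0.0000 - (-3)·0.8182) / (-11) = -0.2231
  v = (-1 - (-1)·0.4545 - (-4)·0.0000 - (-3)·0.8182) / (-9) = -0.2121
  w = (1 - (-3)·0.4545 - (4)·0.0000 - (-1)·0.8182) / (12) = 0.2651
  t = (-2 - (-2)·0.4545 - (-2)·0.0000 - (-3)·0.0000) / (-11) = 0.0992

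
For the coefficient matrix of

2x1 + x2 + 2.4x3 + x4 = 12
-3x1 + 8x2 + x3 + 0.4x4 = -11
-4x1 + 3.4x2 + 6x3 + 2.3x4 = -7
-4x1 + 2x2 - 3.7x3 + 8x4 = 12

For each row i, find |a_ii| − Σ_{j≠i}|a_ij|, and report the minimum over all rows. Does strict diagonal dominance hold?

-3.7

row 1: |2| − (1+2.4+1) = -2.4
row 2: |8| − (3+1+0.4) = 3.6
row 3: |6| − (4+3.4+2.3) = -3.7
row 4: |8| − (4+2+3.7) = -1.7
minimum over rows = -3.7 → not strictly diagonally dominant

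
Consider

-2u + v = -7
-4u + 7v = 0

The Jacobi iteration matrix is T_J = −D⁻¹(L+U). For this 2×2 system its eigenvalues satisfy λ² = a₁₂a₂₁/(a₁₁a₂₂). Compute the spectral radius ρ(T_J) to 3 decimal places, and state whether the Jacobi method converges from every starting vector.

0.535

a₁₂a₂₁/(a₁₁a₂₂) = (1)·(-4) / ((-2)·(7)) = 0.285714
ρ = √|0.285714| = √0.285714 = 0.535
ρ < 1, so Jacobi converges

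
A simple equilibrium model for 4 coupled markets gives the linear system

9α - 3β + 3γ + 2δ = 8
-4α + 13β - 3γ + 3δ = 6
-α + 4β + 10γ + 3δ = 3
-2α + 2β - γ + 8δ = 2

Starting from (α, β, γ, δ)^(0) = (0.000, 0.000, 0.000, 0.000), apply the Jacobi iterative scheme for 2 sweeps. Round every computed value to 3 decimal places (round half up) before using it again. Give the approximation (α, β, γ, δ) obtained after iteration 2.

(0.887, 0.747, 0.129, 0.394)

Iteration 1:
  α = (8 - (-3)·0.000 - (3)·0.000 - (2)·0.000) / (9) = 0.889
  β = (6 - (-4)·0.000 - (-3)·0.000 - (3)·0.000) / (13) = 0.462
  γ = (3 - (-1)·0.000 - (4)·0.000 - (3)·0.000) / (10) = 0.300
  δ = (2 - (-2)·0.000 - (2)·0.000 - (-1)·0.000) / (8) = 0.250
Iteration 2:
  α = (8 - (-3)·0.462 - (3)·0.300 - (2)·0.250) / (9) = 0.887
  β = (6 - (-4)·0.889 - (-3)·0.300 - (3)·0.250) / (13) = 0.747
  γ = (3 - (-1)·0.889 - (4)·0.462 - (3)·0.250) / (10) = 0.129
  δ = (2 - (-2)·0.889 - (2)·0.462 - (-1)·0.300) / (8) = 0.394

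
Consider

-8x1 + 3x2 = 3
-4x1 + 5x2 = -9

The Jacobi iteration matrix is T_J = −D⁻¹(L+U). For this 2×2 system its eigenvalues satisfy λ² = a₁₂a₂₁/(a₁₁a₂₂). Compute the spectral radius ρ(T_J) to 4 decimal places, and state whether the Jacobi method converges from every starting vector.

a₁₂a₂₁/(a₁₁a₂₂) = (3)·(-4) / ((-8)·(5)) = 0.300000
ρ = √|0.300000| = √0.300000 = 0.5477
ρ < 1, so Jacobi converges

0.5477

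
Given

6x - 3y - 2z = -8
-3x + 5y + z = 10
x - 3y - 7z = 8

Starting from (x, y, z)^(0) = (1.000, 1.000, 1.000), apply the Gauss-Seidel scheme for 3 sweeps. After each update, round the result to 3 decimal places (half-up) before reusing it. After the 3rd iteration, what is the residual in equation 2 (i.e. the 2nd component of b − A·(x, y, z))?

Iteration 1:
  x = (-8 - (-3)·1.000 - (-2)·1.000) / (6) = -0.500
  y = (10 - (-3)·-0.500 - (1)·1.000) / (5) = 1.500
  z = (8 - (1)·-0.500 - (-3)·1.500) / (-7) = -1.857
Iteration 2:
  x = (-8 - (-3)·1.500 - (-2)·-1.857) / (6) = -1.202
  y = (10 - (-3)·-1.202 - (1)·-1.857) / (5) = 1.650
  z = (8 - (1)·-1.202 - (-3)·1.650) / (-7) = -2.022
Iteration 3:
  x = (-8 - (-3)·1.650 - (-2)·-2.022) / (6) = -1.182
  y = (10 - (-3)·-1.182 - (1)·-2.022) / (5) = 1.695
  z = (8 - (1)·-1.182 - (-3)·1.695) / (-7) = -2.038
Residual b − A·x = (0.101, 0.017, 0.001)

0.017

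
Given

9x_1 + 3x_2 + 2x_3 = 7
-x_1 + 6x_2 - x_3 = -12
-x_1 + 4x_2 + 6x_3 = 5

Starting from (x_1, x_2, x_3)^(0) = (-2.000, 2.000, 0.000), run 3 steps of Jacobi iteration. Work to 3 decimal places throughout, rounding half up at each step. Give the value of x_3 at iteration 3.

2.537

Iteration 1:
  x_1 = (7 - (3)·2.000 - (2)·0.000) / (9) = 0.111
  x_2 = (-12 - (-1)·-2.000 - (-1)·0.000) / (6) = -2.333
  x_3 = (5 - (-1)·-2.000 - (4)·2.000) / (6) = -0.833
Iteration 2:
  x_1 = (7 - (3)·-2.333 - (2)·-0.833) / (9) = 1.741
  x_2 = (-12 - (-1)·0.111 - (-1)·-0.833) / (6) = -2.120
  x_3 = (5 - (-1)·0.111 - (4)·-2.333) / (6) = 2.407
Iteration 3:
  x_1 = (7 - (3)·-2.120 - (2)·2.407) / (9) = 0.950
  x_2 = (-12 - (-1)·1.741 - (-1)·2.407) / (6) = -1.309
  x_3 = (5 - (-1)·1.741 - (4)·-2.120) / (6) = 2.537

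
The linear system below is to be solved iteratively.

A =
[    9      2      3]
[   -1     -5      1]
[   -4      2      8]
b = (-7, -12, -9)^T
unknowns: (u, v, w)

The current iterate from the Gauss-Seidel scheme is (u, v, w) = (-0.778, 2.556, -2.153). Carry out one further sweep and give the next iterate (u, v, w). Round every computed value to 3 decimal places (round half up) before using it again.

One sweep:
  u = (-7 - (2)·2.556 - (3)·-2.153) / (9) = -0.628
  v = (-12 - (-1)·-0.628 - (1)·-2.153) / (-5) = 2.095
  w = (-9 - (-4)·-0.628 - (2)·2.095) / (8) = -1.963

(-0.628, 2.095, -1.963)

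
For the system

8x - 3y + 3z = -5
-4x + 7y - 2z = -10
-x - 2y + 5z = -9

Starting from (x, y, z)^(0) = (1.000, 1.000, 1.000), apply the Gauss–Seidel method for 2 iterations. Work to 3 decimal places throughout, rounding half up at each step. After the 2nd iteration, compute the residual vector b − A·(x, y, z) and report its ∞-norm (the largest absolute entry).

1.647

Iteration 1:
  x = (-5 - (-3)·1.000 - (3)·1.000) / (8) = -0.625
  y = (-10 - (-4)·-0.625 - (-2)·1.000) / (7) = -1.500
  z = (-9 - (-1)·-0.625 - (-2)·-1.500) / (5) = -2.525
Iteration 2:
  x = (-5 - (-3)·-1.500 - (3)·-2.525) / (8) = -0.241
  y = (-10 - (-4)·-0.241 - (-2)·-2.525) / (7) = -2.288
  z = (-9 - (-1)·-0.241 - (-2)·-2.288) / (5) = -2.763
Residual b − A·x = (-1.647, -0.474, -0.002); ∞-norm = 1.647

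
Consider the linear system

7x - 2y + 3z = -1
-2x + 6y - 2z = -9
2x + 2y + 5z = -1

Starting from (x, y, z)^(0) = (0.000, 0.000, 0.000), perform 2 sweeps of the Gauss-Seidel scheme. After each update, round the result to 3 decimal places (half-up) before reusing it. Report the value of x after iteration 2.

Iteration 1:
  x = (-1 - (-2)·0.000 - (3)·0.000) / (7) = -0.143
  y = (-9 - (-2)·-0.143 - (-2)·0.000) / (6) = -1.548
  z = (-1 - (2)·-0.143 - (2)·-1.548) / (5) = 0.476
Iteration 2:
  x = (-1 - (-2)·-1.548 - (3)·0.476) / (7) = -0.789
  y = (-9 - (-2)·-0.789 - (-2)·0.476) / (6) = -1.604
  z = (-1 - (2)·-0.789 - (2)·-1.604) / (5) = 0.757

-0.789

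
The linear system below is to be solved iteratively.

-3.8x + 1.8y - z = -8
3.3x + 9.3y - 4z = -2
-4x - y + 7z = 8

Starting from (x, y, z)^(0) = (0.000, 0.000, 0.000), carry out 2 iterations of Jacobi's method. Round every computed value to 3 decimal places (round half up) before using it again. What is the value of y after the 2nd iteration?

Iteration 1:
  x = (-8 - (1.8)·0.000 - (-1)·0.000) / (-3.8) = 2.105
  y = (-2 - (3.3)·0.000 - (-4)·0.000) / (9.3) = -0.215
  z = (8 - (-4)·0.000 - (-1)·0.000) / (7) = 1.143
Iteration 2:
  x = (-8 - (1.8)·-0.215 - (-1)·1.143) / (-3.8) = 1.703
  y = (-2 - (3.3)·2.105 - (-4)·1.143) / (9.3) = -0.470
  z = (8 - (-4)·2.105 - (-1)·-0.215) / (7) = 2.315

-0.470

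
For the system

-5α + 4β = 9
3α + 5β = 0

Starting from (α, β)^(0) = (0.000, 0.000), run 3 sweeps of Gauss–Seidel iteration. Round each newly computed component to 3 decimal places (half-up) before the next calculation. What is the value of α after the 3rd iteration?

-1.350

Iteration 1:
  α = (9 - (4)·0.000) / (-5) = -1.800
  β = (0 - (3)·-1.800) / (5) = 1.080
Iteration 2:
  α = (9 - (4)·1.080) / (-5) = -0.936
  β = (0 - (3)·-0.936) / (5) = 0.562
Iteration 3:
  α = (9 - (4)·0.562) / (-5) = -1.350
  β = (0 - (3)·-1.350) / (5) = 0.810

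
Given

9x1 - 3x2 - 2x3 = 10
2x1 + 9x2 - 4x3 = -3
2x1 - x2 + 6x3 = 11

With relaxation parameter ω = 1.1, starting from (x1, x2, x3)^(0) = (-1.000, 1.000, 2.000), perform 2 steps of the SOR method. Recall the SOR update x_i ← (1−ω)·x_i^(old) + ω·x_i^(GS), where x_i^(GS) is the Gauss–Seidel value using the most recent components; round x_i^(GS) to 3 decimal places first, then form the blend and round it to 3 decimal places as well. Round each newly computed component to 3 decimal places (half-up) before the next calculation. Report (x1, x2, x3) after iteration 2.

Iteration 1:
  x1: GS value = (10 - (-3)·1.000 - (-2)·2.000) / (9) = 1.889;  x1 ← (1−ω)·-1.000 + ω·1.889 = 2.178
  x2: GS value = (-3 - (2)·2.178 - (-4)·2.000) / (9) = 0.072;  x2 ← (1−ω)·1.000 + ω·0.072 = -0.021
  x3: GS value = (11 - (2)·2.178 - (-1)·-0.021) / (6) = 1.104;  x3 ← (1−ω)·2.000 + ω·1.104 = 1.014
Iteration 2:
  x1: GS value = (10 - (-3)·-0.021 - (-2)·1.014) / (9) = 1.329;  x1 ← (1−ω)·2.178 + ω·1.329 = 1.244
  x2: GS value = (-3 - (2)·1.244 - (-4)·1.014) / (9) = -0.159;  x2 ← (1−ω)·-0.021 + ω·-0.159 = -0.173
  x3: GS value = (11 - (2)·1.244 - (-1)·-0.173) / (6) = 1.390;  x3 ← (1−ω)·1.014 + ω·1.390 = 1.428

(1.244, -0.173, 1.428)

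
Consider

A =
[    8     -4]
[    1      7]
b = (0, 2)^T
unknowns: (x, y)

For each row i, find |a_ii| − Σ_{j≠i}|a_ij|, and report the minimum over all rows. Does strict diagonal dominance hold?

4

row 1: |8| − (4) = 4
row 2: |7| − (1) = 6
minimum over rows = 4 → strictly diagonally dominant (convergence guaranteed)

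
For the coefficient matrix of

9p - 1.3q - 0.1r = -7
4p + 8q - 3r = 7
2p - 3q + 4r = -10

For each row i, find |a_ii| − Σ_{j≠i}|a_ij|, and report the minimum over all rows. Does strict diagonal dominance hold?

row 1: |9| − (1.3+0.1) = 7.6
row 2: |8| − (4+3) = 1
row 3: |4| − (2+3) = -1
minimum over rows = -1 → not strictly diagonally dominant

-1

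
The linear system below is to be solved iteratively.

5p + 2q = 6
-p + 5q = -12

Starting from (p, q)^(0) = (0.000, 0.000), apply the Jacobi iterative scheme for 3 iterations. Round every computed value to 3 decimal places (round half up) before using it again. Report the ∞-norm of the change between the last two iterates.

Iteration 1:
  p = (6 - (2)·0.000) / (5) = 1.200
  q = (-12 - (-1)·0.000) / (5) = -2.400
Iteration 2:
  p = (6 - (2)·-2.400) / (5) = 2.160
  q = (-12 - (-1)·1.200) / (5) = -2.160
Iteration 3:
  p = (6 - (2)·-2.160) / (5) = 2.064
  q = (-12 - (-1)·2.160) / (5) = -1.968
Change: (-0.096, 0.192) → max |·| = 0.192

0.192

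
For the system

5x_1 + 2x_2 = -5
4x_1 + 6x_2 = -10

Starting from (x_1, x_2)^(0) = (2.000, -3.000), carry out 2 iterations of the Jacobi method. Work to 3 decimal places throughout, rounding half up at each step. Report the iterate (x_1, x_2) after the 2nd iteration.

Iteration 1:
  x_1 = (-5 - (2)·-3.000) / (5) = 0.200
  x_2 = (-10 - (4)·2.000) / (6) = -3.000
Iteration 2:
  x_1 = (-5 - (2)·-3.000) / (5) = 0.200
  x_2 = (-10 - (4)·0.200) / (6) = -1.800

(0.200, -1.800)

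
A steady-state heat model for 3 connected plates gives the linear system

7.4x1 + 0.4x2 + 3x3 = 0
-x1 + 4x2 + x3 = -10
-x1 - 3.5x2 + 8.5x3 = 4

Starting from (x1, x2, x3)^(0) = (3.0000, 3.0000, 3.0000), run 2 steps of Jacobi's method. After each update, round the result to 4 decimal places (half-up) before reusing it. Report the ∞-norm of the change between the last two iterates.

Iteration 1:
  x1 = (0 - (0.4)·3.0000 - (3)·3.0000) / (7.4) = -1.3784
  x2 = (-10 - (-1)·3.0000 - (1)·3.0000) / (4) = -2.5000
  x3 = (4 - (-1)·3.0000 - (-3.5)·3.0000) / (8.5) = 2.0588
Iteration 2:
  x1 = (0 - (0.4)·-2.5000 - (3)·2.0588) / (7.4) = -0.6995
  x2 = (-10 - (-1)·-1.3784 - (1)·2.0588) / (4) = -3.3593
  x3 = (4 - (-1)·-1.3784 - (-3.5)·-2.5000) / (8.5) = -0.7210
Change: (0.6789, -0.8593, -2.7798) → max |·| = 2.7798

2.7798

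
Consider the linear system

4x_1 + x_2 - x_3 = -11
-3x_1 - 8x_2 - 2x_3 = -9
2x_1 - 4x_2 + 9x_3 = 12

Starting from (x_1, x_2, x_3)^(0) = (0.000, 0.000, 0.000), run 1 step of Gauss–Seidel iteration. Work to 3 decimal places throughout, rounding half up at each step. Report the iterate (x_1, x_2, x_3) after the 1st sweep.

(-2.750, 2.156, 2.903)

Iteration 1:
  x_1 = (-11 - (1)·0.000 - (-1)·0.000) / (4) = -2.750
  x_2 = (-9 - (-3)·-2.750 - (-2)·0.000) / (-8) = 2.156
  x_3 = (12 - (2)·-2.750 - (-4)·2.156) / (9) = 2.903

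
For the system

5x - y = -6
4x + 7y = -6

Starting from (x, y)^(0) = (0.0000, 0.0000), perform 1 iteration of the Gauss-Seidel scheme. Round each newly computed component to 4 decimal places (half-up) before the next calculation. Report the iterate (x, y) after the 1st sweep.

(-1.2000, -0.1714)

Iteration 1:
  x = (-6 - (-1)·0.0000) / (5) = -1.2000
  y = (-6 - (4)·-1.2000) / (7) = -0.1714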